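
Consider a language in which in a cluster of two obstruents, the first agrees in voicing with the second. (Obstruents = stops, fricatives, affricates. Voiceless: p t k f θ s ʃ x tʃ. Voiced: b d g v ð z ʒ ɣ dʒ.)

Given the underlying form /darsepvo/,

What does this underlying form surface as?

[darsebvo]

/p/ before /v/ (voiced) → [b]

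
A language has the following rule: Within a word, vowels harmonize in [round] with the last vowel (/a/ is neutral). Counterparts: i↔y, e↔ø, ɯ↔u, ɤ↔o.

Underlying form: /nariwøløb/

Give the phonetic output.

[narywøløb]

/i/ harmonizes with /ø/ ([+round]) → [y]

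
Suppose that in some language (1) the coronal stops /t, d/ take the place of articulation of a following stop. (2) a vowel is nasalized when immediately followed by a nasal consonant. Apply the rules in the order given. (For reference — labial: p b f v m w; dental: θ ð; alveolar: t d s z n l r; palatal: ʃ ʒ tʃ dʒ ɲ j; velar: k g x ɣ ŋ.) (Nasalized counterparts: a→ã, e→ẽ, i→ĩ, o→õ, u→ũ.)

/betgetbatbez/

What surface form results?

[bekgepbapbez]

Rule 1: /t/ before /g/ (velar) → [k]
Rule 1: /t/ before /b/ (labial) → [p]
Rule 1: /t/ before /b/ (labial) → [p]
After rule 1: bekgepbapbez
Rule 2: no segment meets the rule's conditions; no change.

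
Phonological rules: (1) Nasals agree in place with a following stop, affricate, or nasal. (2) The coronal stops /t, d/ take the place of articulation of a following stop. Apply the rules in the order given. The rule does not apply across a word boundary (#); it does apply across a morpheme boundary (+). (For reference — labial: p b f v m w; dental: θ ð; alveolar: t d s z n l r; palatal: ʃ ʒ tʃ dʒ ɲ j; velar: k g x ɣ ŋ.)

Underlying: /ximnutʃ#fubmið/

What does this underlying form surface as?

[xinnutʃ#fubmið]

Rule 1: /m/ before /n/ (alveolar) → [n]
After rule 1: xinnutʃ#fubmið
Rule 2: no segment meets the rule's conditions; no change.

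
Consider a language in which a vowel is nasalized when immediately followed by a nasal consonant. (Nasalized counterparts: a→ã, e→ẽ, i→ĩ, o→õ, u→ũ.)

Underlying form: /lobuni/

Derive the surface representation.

/u/ before nasal /n/ → [ũ]

[lobũni]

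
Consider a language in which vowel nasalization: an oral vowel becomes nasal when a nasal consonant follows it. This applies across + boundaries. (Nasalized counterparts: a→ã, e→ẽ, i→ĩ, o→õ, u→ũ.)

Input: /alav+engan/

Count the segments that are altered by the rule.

/e/ before nasal /n/ → [ẽ]
/a/ before nasal /n/ → [ã]
2 segments change.

2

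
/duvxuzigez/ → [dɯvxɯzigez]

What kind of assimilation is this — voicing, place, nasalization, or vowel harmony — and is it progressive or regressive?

/u/→[ɯ] /u/→[ɯ].
Vowels agree with the last vowel, so the harmony is regressive.

vowel harmony, regressive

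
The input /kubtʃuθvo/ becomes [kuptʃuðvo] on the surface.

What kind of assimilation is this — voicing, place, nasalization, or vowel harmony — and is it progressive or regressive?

/b/→[p] /θ/→[ð].
Each target copies a feature from the following segment, so the direction is regressive.

voicing assimilation, regressive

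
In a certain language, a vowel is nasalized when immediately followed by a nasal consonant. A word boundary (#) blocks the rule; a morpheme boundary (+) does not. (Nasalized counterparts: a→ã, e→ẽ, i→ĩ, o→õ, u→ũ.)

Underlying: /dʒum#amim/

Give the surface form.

/u/ before nasal /m/ → [ũ]
/a/ before nasal /m/ → [ã]
/i/ before nasal /m/ → [ĩ]

[dʒũm#ãmĩm]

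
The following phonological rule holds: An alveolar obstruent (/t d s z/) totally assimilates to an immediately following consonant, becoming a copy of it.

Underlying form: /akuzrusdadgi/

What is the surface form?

/z/ before /r/ → [r] (total assimilation)
/s/ before /d/ → [d] (total assimilation)
/d/ before /g/ → [g] (total assimilation)

[akurruddaggi]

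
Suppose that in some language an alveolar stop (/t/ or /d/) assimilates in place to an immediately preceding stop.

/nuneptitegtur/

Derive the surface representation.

/t/ after /p/ (labial) → [p]
/t/ after /g/ (velar) → [k]

[nuneppitegkur]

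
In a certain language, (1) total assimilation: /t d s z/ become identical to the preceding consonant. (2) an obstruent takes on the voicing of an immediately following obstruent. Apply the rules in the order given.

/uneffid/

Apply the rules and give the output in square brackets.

Rule 1: no segment meets the rule's conditions; no change.
After rule 1: uneffid
Rule 2: no segment meets the rule's conditions; no change.

[uneffid]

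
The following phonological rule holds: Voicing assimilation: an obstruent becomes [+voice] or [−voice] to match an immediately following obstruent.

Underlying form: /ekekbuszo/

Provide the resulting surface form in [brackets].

/k/ before /b/ (voiced) → [g]
/s/ before /z/ (voiced) → [z]

[ekegbuzzo]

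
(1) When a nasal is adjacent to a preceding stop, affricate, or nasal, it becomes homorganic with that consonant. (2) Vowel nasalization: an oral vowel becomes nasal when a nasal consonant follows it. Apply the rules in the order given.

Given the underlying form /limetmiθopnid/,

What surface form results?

Rule 1: /m/ after /t/ (alveolar) → [n]
Rule 1: /n/ after /p/ (labial) → [m]
After rule 1: limetniθopmid
Rule 2: /i/ before nasal /m/ → [ĩ]

[lĩmetniθopmid]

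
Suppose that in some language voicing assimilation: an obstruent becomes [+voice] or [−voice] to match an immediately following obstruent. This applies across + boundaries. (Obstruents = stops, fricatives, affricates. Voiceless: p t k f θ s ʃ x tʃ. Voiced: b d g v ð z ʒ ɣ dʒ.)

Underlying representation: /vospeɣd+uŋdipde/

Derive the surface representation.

/p/ before /d/ (voiced) → [b]

[vospeɣd+uŋdibde]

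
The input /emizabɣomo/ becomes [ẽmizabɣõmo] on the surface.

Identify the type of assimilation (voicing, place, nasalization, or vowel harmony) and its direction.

/e/→[ẽ] /o/→[õ].
Each target copies a feature from the following segment, so the direction is regressive.

nasalization, regressive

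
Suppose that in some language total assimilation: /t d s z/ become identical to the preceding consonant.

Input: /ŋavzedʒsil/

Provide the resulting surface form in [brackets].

[ŋavvedʒdʒil]

/z/ after /v/ → [v] (total assimilation)
/s/ after /dʒ/ → [dʒ] (total assimilation)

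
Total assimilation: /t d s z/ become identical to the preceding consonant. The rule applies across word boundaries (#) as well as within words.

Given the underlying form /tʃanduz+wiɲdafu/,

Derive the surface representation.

/d/ after /n/ → [n] (total assimilation)
/d/ after /ɲ/ → [ɲ] (total assimilation)

[tʃannuz+wiɲɲafu]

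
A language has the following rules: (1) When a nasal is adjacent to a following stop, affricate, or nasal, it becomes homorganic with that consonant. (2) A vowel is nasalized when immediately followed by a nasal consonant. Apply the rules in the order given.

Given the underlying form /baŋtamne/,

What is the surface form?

Rule 1: /ŋ/ before /t/ (alveolar) → [n]
Rule 1: /m/ before /n/ (alveolar) → [n]
After rule 1: bantanne
Rule 2: /a/ before nasal /n/ → [ã]
Rule 2: /a/ before nasal /n/ → [ã]

[bãntãnne]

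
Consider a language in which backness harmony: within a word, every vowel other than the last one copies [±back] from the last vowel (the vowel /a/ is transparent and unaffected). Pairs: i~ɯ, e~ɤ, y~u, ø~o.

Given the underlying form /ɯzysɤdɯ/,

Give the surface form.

[ɯzusɤdɯ]

/y/ harmonizes with /ɯ/ ([+back]) → [u]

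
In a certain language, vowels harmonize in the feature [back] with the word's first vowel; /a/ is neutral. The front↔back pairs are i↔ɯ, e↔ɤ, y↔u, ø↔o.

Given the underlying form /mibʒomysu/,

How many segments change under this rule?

/o/ harmonizes with /i/ ([-back]) → [ø]
/u/ harmonizes with /i/ ([-back]) → [y]
2 segments change.

2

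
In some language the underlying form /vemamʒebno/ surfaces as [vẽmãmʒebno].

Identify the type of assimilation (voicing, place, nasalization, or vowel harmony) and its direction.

nasalization, regressive

/e/→[ẽ] /a/→[ã].
Each target copies a feature from the following segment, so the direction is regressive.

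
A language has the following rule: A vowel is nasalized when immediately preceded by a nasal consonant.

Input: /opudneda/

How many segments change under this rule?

1

/e/ after nasal /n/ → [ẽ]
1 segment changes.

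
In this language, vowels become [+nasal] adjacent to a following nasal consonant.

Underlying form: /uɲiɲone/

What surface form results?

/u/ before nasal /ɲ/ → [ũ]
/i/ before nasal /ɲ/ → [ĩ]
/o/ before nasal /n/ → [õ]

[ũɲĩɲõne]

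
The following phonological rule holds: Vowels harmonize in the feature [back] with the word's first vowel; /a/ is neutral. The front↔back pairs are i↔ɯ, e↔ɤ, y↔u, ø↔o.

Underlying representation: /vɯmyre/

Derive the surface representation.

/y/ harmonizes with /ɯ/ ([+back]) → [u]
/e/ harmonizes with /ɯ/ ([+back]) → [ɤ]

[vɯmurɤ]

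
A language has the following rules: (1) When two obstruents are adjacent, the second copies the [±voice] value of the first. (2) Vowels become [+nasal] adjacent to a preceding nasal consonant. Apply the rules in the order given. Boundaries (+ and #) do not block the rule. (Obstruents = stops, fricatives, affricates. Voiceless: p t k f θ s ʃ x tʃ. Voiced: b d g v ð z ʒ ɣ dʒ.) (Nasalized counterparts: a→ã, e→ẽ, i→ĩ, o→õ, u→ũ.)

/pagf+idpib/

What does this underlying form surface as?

Rule 1: /f/ after /g/ (voiced) → [v]
Rule 1: /p/ after /d/ (voiced) → [b]
After rule 1: pagv+idbib
Rule 2: no segment meets the rule's conditions; no change.

[pagv+idbib]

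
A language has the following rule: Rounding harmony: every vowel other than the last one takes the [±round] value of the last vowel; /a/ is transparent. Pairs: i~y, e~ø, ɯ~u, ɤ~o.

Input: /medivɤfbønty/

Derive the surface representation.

[mødyvofbønty]

/e/ harmonizes with /y/ ([+round]) → [ø]
/i/ harmonizes with /y/ ([+round]) → [y]
/ɤ/ harmonizes with /y/ ([+round]) → [o]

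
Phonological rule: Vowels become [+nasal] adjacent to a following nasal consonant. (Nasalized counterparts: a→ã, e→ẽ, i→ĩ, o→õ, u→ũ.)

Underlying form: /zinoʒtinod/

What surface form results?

/i/ before nasal /n/ → [ĩ]
/i/ before nasal /n/ → [ĩ]

[zĩnoʒtĩnod]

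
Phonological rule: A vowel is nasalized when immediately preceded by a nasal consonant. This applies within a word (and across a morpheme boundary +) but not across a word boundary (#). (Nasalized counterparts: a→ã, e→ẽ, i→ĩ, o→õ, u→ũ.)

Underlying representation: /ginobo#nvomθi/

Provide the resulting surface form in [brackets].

/o/ after nasal /n/ → [õ]

[ginõbo#nvomθi]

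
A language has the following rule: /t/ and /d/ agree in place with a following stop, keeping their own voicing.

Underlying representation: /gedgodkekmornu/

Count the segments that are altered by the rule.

/d/ before /g/ (velar) → [g]
/d/ before /k/ (velar) → [g]
2 segments change.

2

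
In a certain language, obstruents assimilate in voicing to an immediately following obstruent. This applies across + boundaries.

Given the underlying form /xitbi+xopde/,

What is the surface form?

/t/ before /b/ (voiced) → [d]
/p/ before /d/ (voiced) → [b]

[xidbi+xobde]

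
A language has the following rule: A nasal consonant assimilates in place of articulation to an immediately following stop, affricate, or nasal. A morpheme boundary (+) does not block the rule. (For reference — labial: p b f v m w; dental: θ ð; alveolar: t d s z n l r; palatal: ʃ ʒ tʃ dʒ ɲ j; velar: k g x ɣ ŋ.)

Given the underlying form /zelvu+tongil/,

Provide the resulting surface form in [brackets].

/n/ before /g/ (velar) → [ŋ]

[zelvu+toŋgil]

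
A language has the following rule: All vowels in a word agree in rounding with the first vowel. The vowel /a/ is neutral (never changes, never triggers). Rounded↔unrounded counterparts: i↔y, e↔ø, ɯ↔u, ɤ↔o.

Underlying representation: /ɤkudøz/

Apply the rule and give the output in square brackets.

[ɤkɯdez]

/u/ harmonizes with /ɤ/ ([-round]) → [ɯ]
/ø/ harmonizes with /ɤ/ ([-round]) → [e]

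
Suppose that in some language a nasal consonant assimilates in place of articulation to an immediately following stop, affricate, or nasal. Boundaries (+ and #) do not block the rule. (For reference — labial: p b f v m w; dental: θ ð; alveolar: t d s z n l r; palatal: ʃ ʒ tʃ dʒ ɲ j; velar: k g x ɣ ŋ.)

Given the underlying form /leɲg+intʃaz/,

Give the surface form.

[leŋg+iɲtʃaz]

/ɲ/ before /g/ (velar) → [ŋ]
/n/ before /tʃ/ (palatal) → [ɲ]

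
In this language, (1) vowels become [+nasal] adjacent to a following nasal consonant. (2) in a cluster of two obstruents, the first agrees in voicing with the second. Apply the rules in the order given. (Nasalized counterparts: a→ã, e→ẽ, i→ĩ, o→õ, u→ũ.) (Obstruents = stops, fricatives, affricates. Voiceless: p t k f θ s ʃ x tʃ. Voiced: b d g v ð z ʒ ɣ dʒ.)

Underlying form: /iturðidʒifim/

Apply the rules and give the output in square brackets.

Rule 1: /i/ before nasal /m/ → [ĩ]
After rule 1: iturðidʒifĩm
Rule 2: no segment meets the rule's conditions; no change.

[iturðidʒifĩm]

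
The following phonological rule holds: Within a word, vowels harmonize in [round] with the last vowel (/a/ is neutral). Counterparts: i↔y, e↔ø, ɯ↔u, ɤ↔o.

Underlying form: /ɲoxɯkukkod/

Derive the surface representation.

[ɲoxukukkod]

/ɯ/ harmonizes with /o/ ([+round]) → [u]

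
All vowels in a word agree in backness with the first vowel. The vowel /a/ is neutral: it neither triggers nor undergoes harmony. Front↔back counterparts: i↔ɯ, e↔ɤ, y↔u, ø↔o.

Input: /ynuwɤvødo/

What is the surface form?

/u/ harmonizes with /y/ ([-back]) → [y]
/ɤ/ harmonizes with /y/ ([-back]) → [e]
/o/ harmonizes with /y/ ([-back]) → [ø]

[ynywevødø]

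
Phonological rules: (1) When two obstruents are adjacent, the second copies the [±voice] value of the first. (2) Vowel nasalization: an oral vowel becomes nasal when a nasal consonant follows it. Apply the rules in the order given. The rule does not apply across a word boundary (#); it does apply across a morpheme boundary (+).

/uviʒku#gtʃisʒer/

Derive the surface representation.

Rule 1: /k/ after /ʒ/ (voiced) → [g]
Rule 1: /tʃ/ after /g/ (voiced) → [dʒ]
Rule 1: /ʒ/ after /s/ (voiceless) → [ʃ]
After rule 1: uviʒgu#gdʒisʃer
Rule 2: no segment meets the rule's conditions; no change.

[uviʒgu#gdʒisʃer]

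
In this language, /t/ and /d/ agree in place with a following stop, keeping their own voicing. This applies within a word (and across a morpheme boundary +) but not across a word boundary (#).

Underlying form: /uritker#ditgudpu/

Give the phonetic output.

/t/ before /k/ (velar) → [k]
/t/ before /g/ (velar) → [k]
/d/ before /p/ (labial) → [b]

[urikker#dikgubpu]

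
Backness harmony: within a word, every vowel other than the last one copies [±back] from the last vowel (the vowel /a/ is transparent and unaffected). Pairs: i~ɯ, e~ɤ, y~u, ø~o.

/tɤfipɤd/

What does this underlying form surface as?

[tɤfɯpɤd]

/i/ harmonizes with /ɤ/ ([+back]) → [ɯ]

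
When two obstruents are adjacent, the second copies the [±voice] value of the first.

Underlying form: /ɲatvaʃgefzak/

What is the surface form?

/v/ after /t/ (voiceless) → [f]
/g/ after /ʃ/ (voiceless) → [k]
/z/ after /f/ (voiceless) → [s]

[ɲatfaʃkefsak]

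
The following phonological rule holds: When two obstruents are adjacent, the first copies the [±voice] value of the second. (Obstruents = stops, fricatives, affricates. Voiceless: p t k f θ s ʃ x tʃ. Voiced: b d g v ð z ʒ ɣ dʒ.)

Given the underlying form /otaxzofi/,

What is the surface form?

/x/ before /z/ (voiced) → [ɣ]

[otaɣzofi]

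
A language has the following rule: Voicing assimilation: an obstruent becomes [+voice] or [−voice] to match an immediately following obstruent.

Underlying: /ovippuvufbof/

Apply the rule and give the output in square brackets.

/f/ before /b/ (voiced) → [v]

[ovippuvuvbof]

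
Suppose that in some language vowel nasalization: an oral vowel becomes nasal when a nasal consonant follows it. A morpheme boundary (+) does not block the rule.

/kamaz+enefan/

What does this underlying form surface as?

[kãmaz+ẽnefãn]

/a/ before nasal /m/ → [ã]
/e/ before nasal /n/ → [ẽ]
/a/ before nasal /n/ → [ã]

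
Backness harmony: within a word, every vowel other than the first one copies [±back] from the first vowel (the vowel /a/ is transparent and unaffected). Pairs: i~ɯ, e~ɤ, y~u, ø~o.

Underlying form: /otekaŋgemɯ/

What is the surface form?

[otɤkaŋgɤmɯ]

/e/ harmonizes with /o/ ([+back]) → [ɤ]
/e/ harmonizes with /o/ ([+back]) → [ɤ]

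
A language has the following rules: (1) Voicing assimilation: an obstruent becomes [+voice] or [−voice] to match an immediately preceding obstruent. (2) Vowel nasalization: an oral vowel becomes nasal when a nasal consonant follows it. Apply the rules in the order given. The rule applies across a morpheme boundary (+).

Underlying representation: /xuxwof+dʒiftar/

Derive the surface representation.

[xuxwof+tʃiftar]

Rule 1: /dʒ/ after /f/ (voiceless) → [tʃ]
After rule 1: xuxwof+tʃiftar
Rule 2: no segment meets the rule's conditions; no change.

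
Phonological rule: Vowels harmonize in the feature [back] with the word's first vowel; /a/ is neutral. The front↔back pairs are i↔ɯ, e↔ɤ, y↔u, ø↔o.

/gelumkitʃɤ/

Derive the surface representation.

[gelymkitʃe]

/u/ harmonizes with /e/ ([-back]) → [y]
/ɤ/ harmonizes with /e/ ([-back]) → [e]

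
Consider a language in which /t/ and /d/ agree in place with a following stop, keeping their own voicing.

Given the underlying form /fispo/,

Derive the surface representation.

no segment meets the rule's conditions; no change.

[fispo]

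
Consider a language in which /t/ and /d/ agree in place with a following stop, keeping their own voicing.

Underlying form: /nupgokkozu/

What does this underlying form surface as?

[nupgokkozu]

no segment meets the rule's conditions; no change.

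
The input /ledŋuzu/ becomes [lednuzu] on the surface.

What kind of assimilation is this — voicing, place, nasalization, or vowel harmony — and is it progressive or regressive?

place assimilation, progressive

/ŋ/→[n].
Each target copies a feature from the preceding segment, so the direction is progressive.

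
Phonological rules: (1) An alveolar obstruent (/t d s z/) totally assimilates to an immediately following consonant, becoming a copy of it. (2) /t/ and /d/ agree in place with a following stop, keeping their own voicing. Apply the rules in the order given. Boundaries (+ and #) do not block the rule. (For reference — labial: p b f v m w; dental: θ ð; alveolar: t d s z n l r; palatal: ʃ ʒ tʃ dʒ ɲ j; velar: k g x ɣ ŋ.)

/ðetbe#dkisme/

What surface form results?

Rule 1: /t/ before /b/ → [b] (total assimilation)
Rule 1: /d/ before /k/ → [k] (total assimilation)
Rule 1: /s/ before /m/ → [m] (total assimilation)
After rule 1: ðebbe#kkimme
Rule 2: no segment meets the rule's conditions; no change.

[ðebbe#kkimme]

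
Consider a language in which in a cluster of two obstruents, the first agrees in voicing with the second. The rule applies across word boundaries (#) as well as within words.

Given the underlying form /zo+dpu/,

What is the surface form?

/d/ before /p/ (voiceless) → [t]

[zo+tpu]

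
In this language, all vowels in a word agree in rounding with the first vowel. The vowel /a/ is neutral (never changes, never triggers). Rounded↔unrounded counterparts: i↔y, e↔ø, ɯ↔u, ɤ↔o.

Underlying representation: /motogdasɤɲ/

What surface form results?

[motogdasoɲ]

/ɤ/ harmonizes with /o/ ([+round]) → [o]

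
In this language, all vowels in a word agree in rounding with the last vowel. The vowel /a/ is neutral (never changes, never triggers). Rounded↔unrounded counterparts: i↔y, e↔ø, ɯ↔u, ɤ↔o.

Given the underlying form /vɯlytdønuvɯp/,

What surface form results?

[vɯlitdenɯvɯp]

/y/ harmonizes with /ɯ/ ([-round]) → [i]
/ø/ harmonizes with /ɯ/ ([-round]) → [e]
/u/ harmonizes with /ɯ/ ([-round]) → [ɯ]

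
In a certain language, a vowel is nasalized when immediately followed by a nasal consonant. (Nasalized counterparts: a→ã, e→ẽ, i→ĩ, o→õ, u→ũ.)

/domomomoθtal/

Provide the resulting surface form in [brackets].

/o/ before nasal /m/ → [õ]
/o/ before nasal /m/ → [õ]
/o/ before nasal /m/ → [õ]

[dõmõmõmoθtal]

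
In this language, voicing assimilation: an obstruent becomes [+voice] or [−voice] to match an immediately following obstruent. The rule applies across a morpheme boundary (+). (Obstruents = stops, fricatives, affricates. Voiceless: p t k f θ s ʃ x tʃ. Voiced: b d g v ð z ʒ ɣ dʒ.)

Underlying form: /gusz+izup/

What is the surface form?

/s/ before /z/ (voiced) → [z]

[guzz+izup]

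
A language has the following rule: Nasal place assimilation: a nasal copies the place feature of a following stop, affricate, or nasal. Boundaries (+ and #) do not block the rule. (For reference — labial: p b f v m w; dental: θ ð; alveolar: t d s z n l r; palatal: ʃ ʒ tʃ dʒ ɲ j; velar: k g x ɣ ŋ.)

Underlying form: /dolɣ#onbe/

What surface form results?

[dolɣ#ombe]

/n/ before /b/ (labial) → [m]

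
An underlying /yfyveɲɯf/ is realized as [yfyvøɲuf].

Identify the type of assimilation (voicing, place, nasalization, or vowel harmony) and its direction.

vowel harmony, progressive

/e/→[ø] /ɯ/→[u].
Vowels agree with the first vowel, so the harmony is progressive.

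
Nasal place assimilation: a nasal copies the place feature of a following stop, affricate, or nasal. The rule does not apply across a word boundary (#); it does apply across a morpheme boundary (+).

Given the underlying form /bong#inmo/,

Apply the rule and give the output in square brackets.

/n/ before /g/ (velar) → [ŋ]
/n/ before /m/ (labial) → [m]

[boŋg#immo]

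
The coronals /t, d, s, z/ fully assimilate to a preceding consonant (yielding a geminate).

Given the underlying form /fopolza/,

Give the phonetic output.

/z/ after /l/ → [l] (total assimilation)

[fopolla]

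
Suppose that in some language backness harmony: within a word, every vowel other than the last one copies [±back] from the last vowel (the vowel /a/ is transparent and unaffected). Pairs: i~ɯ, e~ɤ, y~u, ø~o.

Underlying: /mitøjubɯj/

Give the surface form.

[mɯtojubɯj]

/i/ harmonizes with /ɯ/ ([+back]) → [ɯ]
/ø/ harmonizes with /ɯ/ ([+back]) → [o]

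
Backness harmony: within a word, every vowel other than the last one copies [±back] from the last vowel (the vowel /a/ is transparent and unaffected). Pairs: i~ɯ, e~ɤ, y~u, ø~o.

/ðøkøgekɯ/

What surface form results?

/ø/ harmonizes with /ɯ/ ([+back]) → [o]
/ø/ harmonizes with /ɯ/ ([+back]) → [o]
/e/ harmonizes with /ɯ/ ([+back]) → [ɤ]

[ðokogɤkɯ]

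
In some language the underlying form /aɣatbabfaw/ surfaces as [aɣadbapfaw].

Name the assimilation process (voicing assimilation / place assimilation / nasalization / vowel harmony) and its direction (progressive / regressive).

/t/→[d] /b/→[p].
Each target copies a feature from the following segment, so the direction is regressive.

voicing assimilation, regressive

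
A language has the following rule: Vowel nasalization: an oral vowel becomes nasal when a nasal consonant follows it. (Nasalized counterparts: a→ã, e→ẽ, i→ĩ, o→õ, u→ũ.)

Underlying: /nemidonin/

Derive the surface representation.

[nẽmidõnĩn]

/e/ before nasal /m/ → [ẽ]
/o/ before nasal /n/ → [õ]
/i/ before nasal /n/ → [ĩ]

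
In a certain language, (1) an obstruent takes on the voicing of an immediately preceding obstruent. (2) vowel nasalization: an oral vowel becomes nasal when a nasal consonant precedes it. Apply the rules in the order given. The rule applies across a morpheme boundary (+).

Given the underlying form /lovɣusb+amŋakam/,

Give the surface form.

Rule 1: /b/ after /s/ (voiceless) → [p]
After rule 1: lovɣusp+amŋakam
Rule 2: /a/ after nasal /ŋ/ → [ã]

[lovɣusp+amŋãkam]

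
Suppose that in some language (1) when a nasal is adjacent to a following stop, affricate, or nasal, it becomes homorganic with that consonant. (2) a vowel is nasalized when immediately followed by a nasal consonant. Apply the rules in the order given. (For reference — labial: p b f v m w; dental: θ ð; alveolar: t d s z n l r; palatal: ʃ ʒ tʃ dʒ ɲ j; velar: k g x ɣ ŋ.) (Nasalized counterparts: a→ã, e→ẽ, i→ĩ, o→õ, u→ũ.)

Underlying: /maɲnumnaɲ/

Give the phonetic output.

Rule 1: /ɲ/ before /n/ (alveolar) → [n]
Rule 1: /m/ before /n/ (alveolar) → [n]
After rule 1: mannunnaɲ
Rule 2: /a/ before nasal /n/ → [ã]
Rule 2: /u/ before nasal /n/ → [ũ]
Rule 2: /a/ before nasal /ɲ/ → [ã]

[mãnnũnnãɲ]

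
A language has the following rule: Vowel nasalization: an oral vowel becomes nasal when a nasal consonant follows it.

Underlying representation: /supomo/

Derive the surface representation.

[supõmo]

/o/ before nasal /m/ → [õ]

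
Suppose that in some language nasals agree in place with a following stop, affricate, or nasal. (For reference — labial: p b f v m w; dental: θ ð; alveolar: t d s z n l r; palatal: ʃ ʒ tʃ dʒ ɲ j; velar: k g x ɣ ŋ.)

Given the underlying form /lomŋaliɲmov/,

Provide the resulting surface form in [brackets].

/m/ before /ŋ/ (velar) → [ŋ]
/ɲ/ before /m/ (labial) → [m]

[loŋŋalimmov]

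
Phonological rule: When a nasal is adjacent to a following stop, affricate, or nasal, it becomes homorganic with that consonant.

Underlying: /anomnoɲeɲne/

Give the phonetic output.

/m/ before /n/ (alveolar) → [n]
/ɲ/ before /n/ (alveolar) → [n]

[anonnoɲenne]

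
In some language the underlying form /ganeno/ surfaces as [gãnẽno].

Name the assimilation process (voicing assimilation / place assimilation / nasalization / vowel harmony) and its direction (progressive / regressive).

nasalization, regressive

/a/→[ã] /e/→[ẽ].
Each target copies a feature from the following segment, so the direction is regressive.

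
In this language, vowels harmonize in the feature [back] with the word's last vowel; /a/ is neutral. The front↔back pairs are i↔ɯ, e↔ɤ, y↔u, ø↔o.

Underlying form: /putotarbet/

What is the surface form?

[pytøtarbet]

/u/ harmonizes with /e/ ([-back]) → [y]
/o/ harmonizes with /e/ ([-back]) → [ø]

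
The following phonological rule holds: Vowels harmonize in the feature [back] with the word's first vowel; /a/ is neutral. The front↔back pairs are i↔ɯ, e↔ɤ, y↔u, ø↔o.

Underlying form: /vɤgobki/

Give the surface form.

/i/ harmonizes with /ɤ/ ([+back]) → [ɯ]

[vɤgobkɯ]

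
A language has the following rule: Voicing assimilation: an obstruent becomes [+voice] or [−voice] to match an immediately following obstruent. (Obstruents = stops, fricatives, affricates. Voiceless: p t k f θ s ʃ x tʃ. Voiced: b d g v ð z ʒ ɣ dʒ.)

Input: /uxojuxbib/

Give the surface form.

/x/ before /b/ (voiced) → [ɣ]

[uxojuɣbib]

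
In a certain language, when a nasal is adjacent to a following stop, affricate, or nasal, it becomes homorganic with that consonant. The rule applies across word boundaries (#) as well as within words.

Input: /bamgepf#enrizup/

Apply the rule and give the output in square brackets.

/m/ before /g/ (velar) → [ŋ]

[baŋgepf#enrizup]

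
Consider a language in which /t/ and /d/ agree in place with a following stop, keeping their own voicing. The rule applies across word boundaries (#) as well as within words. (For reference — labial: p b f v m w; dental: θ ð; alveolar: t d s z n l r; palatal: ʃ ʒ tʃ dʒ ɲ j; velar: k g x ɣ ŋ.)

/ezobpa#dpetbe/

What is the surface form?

[ezobpa#bpepbe]

/d/ before /p/ (labial) → [b]
/t/ before /b/ (labial) → [p]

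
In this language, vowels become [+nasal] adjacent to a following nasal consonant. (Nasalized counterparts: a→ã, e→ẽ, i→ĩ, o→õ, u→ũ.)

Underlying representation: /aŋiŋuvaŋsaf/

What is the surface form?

/a/ before nasal /ŋ/ → [ã]
/i/ before nasal /ŋ/ → [ĩ]
/a/ before nasal /ŋ/ → [ã]

[ãŋĩŋuvãŋsaf]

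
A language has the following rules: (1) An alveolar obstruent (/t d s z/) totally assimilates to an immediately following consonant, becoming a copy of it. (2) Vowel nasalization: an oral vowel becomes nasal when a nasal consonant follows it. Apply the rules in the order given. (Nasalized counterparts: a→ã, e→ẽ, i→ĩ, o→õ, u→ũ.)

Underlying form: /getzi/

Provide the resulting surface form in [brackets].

[gezzi]

Rule 1: /t/ before /z/ → [z] (total assimilation)
After rule 1: gezzi
Rule 2: no segment meets the rule's conditions; no change.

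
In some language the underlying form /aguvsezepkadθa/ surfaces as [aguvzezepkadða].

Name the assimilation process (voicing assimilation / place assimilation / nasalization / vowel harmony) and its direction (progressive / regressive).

/s/→[z] /θ/→[ð].
Each target copies a feature from the preceding segment, so the direction is progressive.

voicing assimilation, progressive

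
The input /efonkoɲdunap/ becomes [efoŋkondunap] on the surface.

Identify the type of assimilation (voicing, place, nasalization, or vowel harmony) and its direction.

place assimilation, regressive

/n/→[ŋ] /ɲ/→[n].
Each target copies a feature from the following segment, so the direction is regressive.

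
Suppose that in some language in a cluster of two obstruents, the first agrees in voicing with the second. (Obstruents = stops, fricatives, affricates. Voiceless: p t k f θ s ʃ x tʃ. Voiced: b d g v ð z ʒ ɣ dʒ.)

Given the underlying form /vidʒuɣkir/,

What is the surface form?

/ɣ/ before /k/ (voiceless) → [x]

[vidʒuxkir]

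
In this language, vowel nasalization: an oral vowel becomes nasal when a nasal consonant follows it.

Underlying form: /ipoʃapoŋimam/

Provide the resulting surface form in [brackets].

[ipoʃapõŋĩmãm]

/o/ before nasal /ŋ/ → [õ]
/i/ before nasal /m/ → [ĩ]
/a/ before nasal /m/ → [ã]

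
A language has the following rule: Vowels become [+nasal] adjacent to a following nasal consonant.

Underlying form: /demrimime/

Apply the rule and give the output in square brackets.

[dẽmrĩmĩme]

/e/ before nasal /m/ → [ẽ]
/i/ before nasal /m/ → [ĩ]
/i/ before nasal /m/ → [ĩ]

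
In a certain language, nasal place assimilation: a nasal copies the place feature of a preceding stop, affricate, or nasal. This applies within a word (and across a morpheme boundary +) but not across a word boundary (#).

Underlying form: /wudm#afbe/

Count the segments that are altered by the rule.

1

/m/ after /d/ (alveolar) → [n]
1 segment changes.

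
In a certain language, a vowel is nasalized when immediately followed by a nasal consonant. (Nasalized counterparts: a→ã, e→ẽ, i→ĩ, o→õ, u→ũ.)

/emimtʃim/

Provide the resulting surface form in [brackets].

/e/ before nasal /m/ → [ẽ]
/i/ before nasal /m/ → [ĩ]
/i/ before nasal /m/ → [ĩ]

[ẽmĩmtʃĩm]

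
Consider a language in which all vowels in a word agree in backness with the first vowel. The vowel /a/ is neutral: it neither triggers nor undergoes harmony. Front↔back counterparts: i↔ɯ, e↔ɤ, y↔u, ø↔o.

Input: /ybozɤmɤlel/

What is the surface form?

[ybøzemelel]

/o/ harmonizes with /y/ ([-back]) → [ø]
/ɤ/ harmonizes with /y/ ([-back]) → [e]
/ɤ/ harmonizes with /y/ ([-back]) → [e]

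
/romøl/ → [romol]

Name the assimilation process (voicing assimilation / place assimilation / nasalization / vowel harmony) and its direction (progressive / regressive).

vowel harmony, progressive

/ø/→[o].
Vowels agree with the first vowel, so the harmony is progressive.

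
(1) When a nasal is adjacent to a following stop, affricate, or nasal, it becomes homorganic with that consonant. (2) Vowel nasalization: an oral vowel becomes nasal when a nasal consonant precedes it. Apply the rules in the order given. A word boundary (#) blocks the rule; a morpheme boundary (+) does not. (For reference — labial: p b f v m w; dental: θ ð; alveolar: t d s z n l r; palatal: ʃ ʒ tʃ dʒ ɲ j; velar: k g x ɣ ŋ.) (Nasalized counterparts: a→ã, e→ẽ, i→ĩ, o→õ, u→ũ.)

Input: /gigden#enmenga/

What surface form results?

Rule 1: /n/ before /m/ (labial) → [m]
Rule 1: /n/ before /g/ (velar) → [ŋ]
After rule 1: gigden#emmeŋga
Rule 2: /e/ after nasal /m/ → [ẽ]

[gigden#emmẽŋga]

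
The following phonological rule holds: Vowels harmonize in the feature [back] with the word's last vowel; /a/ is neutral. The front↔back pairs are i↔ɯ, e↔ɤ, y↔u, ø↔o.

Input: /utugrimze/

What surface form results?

/u/ harmonizes with /e/ ([-back]) → [y]
/u/ harmonizes with /e/ ([-back]) → [y]

[ytygrimze]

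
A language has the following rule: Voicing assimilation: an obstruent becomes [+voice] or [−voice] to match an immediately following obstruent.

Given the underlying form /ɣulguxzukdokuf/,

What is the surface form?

[ɣulguɣzugdokuf]

/x/ before /z/ (voiced) → [ɣ]
/k/ before /d/ (voiced) → [g]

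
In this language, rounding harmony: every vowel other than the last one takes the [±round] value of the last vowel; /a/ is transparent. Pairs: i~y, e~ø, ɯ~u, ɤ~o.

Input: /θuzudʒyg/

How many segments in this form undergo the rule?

0

No segment meets the rule's conditions.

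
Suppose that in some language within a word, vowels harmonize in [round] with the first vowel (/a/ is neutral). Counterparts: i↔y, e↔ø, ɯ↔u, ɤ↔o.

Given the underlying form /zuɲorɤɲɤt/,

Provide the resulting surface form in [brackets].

/ɤ/ harmonizes with /u/ ([+round]) → [o]
/ɤ/ harmonizes with /u/ ([+round]) → [o]

[zuɲoroɲot]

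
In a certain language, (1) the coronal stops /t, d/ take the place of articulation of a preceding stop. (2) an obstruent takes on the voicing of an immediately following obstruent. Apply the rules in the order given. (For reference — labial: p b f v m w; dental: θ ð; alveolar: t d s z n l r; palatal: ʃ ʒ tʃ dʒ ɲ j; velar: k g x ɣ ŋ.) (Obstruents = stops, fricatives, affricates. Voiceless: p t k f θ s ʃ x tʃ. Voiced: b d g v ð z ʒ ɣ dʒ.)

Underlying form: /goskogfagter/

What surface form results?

Rule 1: /t/ after /g/ (velar) → [k]
After rule 1: goskogfagker
Rule 2: /g/ before /f/ (voiceless) → [k]
Rule 2: /g/ before /k/ (voiceless) → [k]

[goskokfakker]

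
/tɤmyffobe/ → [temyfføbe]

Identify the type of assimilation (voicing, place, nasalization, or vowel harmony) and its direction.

/ɤ/→[e] /o/→[ø].
Vowels agree with the last vowel, so the harmony is regressive.

vowel harmony, regressive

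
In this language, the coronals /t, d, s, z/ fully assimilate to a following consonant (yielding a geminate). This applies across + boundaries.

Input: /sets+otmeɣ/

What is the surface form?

[sess+ommeɣ]

/t/ before /s/ → [s] (total assimilation)
/t/ before /m/ → [m] (total assimilation)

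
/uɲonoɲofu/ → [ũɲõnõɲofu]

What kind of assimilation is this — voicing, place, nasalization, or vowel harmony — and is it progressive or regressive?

nasalization, regressive

/u/→[ũ] /o/→[õ] /o/→[õ].
Each target copies a feature from the following segment, so the direction is regressive.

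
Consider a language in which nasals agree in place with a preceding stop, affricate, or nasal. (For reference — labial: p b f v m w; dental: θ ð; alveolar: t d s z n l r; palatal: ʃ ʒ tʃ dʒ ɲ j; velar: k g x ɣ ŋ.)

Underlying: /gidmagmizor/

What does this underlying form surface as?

/m/ after /d/ (alveolar) → [n]
/m/ after /g/ (velar) → [ŋ]

[gidnagŋizor]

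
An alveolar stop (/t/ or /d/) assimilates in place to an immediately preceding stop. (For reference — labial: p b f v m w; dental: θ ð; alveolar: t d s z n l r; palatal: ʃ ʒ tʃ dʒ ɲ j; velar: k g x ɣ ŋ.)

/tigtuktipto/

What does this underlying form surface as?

/t/ after /g/ (velar) → [k]
/t/ after /k/ (velar) → [k]
/t/ after /p/ (labial) → [p]

[tigkukkippo]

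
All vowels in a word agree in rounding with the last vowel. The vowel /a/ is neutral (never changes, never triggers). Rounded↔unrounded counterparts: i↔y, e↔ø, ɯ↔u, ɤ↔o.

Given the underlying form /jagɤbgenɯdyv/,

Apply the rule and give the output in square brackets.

/ɤ/ harmonizes with /y/ ([+round]) → [o]
/e/ harmonizes with /y/ ([+round]) → [ø]
/ɯ/ harmonizes with /y/ ([+round]) → [u]

[jagobgønudyv]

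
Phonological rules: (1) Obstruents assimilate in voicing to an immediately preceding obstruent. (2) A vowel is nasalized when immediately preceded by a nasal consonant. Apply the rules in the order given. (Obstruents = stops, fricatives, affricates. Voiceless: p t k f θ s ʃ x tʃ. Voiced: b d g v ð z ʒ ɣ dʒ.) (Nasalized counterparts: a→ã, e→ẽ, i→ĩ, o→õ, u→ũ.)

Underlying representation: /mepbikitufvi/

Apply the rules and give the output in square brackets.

[mẽppikituffi]

Rule 1: /b/ after /p/ (voiceless) → [p]
Rule 1: /v/ after /f/ (voiceless) → [f]
After rule 1: meppikituffi
Rule 2: /e/ after nasal /m/ → [ẽ]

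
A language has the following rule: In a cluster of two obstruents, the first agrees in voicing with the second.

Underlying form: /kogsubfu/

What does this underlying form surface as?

/g/ before /s/ (voiceless) → [k]
/b/ before /f/ (voiceless) → [p]

[koksupfu]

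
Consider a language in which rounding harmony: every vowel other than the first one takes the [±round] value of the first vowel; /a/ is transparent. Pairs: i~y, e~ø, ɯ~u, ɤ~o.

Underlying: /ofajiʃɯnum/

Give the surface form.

[ofajyʃunum]

/i/ harmonizes with /o/ ([+round]) → [y]
/ɯ/ harmonizes with /o/ ([+round]) → [u]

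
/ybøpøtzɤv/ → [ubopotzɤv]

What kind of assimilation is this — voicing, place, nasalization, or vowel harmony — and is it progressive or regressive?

/y/→[u] /ø/→[o] /ø/→[o].
Vowels agree with the last vowel, so the harmony is regressive.

vowel harmony, regressive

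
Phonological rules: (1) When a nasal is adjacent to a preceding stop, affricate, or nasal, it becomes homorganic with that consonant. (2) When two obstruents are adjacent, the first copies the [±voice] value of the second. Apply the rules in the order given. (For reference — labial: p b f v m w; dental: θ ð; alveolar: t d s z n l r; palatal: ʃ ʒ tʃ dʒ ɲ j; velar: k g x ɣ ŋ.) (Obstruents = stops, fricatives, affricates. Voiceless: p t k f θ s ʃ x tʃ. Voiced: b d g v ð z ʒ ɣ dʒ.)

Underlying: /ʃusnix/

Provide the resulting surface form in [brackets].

[ʃusnix]

Rule 1: no segment meets the rule's conditions; no change.
After rule 1: ʃusnix
Rule 2: no segment meets the rule's conditions; no change.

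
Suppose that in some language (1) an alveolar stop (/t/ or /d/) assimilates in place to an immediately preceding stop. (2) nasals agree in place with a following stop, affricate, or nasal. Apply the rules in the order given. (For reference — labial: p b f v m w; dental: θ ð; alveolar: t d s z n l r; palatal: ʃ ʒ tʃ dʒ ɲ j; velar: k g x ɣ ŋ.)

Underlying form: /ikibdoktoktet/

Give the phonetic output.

[ikibbokkokket]

Rule 1: /d/ after /b/ (labial) → [b]
Rule 1: /t/ after /k/ (velar) → [k]
Rule 1: /t/ after /k/ (velar) → [k]
After rule 1: ikibbokkokket
Rule 2: no segment meets the rule's conditions; no change.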